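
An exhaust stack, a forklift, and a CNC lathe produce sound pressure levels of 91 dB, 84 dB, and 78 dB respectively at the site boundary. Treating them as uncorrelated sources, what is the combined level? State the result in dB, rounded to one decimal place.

For uncorrelated sources the intensities add, so convert each level to linear form, sum, and take 10·log₁₀ of the total.
Σ 10^(L/10) = 10^(91/10) + 10^(84/10) + 10^(78/10) = 1.573e+09.
L_total = 10·log₁₀(1.573e+09) = 91.97 dB.

92.0 dB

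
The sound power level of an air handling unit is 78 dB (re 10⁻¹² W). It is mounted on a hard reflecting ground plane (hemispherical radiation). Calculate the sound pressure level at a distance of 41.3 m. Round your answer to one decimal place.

L_p = L_w − 10·log₁₀(2π·r²) with r = 41.3 m.
2π·r² = 1.072e+04 m², 10·log₁₀ of that is 40.301 dB.
L_p = 78 − 40.301 = 37.70 dB.

37.7 dB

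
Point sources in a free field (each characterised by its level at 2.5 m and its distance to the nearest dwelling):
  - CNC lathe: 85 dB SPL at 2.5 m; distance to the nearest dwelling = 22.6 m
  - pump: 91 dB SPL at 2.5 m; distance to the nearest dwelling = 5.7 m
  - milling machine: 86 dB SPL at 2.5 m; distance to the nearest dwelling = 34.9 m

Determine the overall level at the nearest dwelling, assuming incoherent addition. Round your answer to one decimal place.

Propagate each source to the receiver with L = L_ref − 20·log₁₀(r/r_ref), then add intensities.
CNC lathe: 85 − 20·log₁₀(22.6/2.5) = 85 − 19.12 = 65.88 dB SPL.
pump: 91 − 20·log₁₀(5.7/2.5) = 91 − 7.16 = 83.84 dB SPL.
milling machine: 86 − 20·log₁₀(34.9/2.5) = 86 − 22.90 = 63.10 dB SPL.
Σ 10^(L/10) = 2.481e+08 → L_total = 10·log₁₀(2.481e+08) = 83.95 dB SPL.

83.9 dB SPL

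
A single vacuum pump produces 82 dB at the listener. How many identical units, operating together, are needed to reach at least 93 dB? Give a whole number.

13

N identical sources give L₁ + 10·log₁₀ N, so require 10·log₁₀ N ≥ 93 − 82 = 11.0 dB.
N ≥ 10^(11.0/10) = 12.589, so N = 13.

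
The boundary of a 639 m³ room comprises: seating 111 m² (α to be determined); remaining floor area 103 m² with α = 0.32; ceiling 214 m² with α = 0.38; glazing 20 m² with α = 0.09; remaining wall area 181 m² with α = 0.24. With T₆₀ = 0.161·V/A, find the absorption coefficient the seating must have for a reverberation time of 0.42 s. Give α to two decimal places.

0.77

From T₆₀ = 0.161·V/A, the target T₆₀ = 0.42 s needs A = 0.161·639/0.42 = 244.95 m².
Absorption from the other surfaces = 103·0.32 + 214·0.38 + 20·0.09 + 181·0.24 = 159.52 m², so the seating must supply 85.43 m² over 111 m².
α = 85.43/111 = 0.770.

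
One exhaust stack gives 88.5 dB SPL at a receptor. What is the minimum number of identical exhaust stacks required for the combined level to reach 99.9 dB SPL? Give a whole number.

14

Need L₁ + 10·log₁₀ N ≥ 99.9, i.e. log₁₀ N ≥ 1.14.
N ≥ 10^(11.4/10) = 13.804, so N = 14.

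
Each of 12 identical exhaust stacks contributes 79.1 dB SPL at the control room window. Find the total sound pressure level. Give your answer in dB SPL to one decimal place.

With 12 equal, uncorrelated contributions the intensity is 12× that of one unit, giving a rise of 10·log₁₀ 12.
L_total = 79.1 + 10·log₁₀(12) = 79.1 + 10.792 = 89.89 dB SPL.

89.9 dB SPL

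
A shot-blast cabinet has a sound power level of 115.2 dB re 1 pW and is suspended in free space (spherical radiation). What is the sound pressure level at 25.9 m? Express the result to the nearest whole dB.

76 dB

The power spreads over a sphere of area 4π·r², so L_p = L_w − 10·log₁₀(4π·r²).
4π·r² = 8430 m², 10·log₁₀ of that is 39.258 dB.
L_p = 115.2 − 39.258 = 75.94 dB.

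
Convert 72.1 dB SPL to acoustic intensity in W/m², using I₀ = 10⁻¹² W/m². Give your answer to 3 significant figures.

1.62e-05 W/m²

I/I₀ = 10^(72.1/10) = 1.622e+07, so I = 1.622e+07 × 10⁻¹² W/m².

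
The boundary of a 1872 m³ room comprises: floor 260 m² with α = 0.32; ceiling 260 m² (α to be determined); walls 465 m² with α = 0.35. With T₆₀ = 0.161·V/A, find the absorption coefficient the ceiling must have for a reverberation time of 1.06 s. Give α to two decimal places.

0.15

Required total absorption A = 0.161·1872/1.06 = 284.33 m².
Absorption from the other surfaces = 260·0.32 + 465·0.35 = 245.95 m², so the ceiling must supply 38.38 m² over 260 m².
α = 38.38/260 = 0.148.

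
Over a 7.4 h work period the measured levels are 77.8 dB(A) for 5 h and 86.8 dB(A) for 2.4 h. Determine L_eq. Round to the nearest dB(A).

83 dB(A)

The energy average is taken in the linear domain: L_eq = 10·log₁₀[(Σ tᵢ·10^(Lᵢ/10))/T], T = 7.4 h.
Σ tᵢ·10^(Lᵢ/10) = 5·10^(77.8/10) + 2.4·10^(86.8/10) = 1.450e+09.
L_eq = 10·log₁₀(1.450e+09/7.4) = 82.92 dB(A).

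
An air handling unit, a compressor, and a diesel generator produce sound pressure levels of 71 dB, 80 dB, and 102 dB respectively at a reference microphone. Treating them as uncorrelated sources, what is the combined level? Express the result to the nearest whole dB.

102 dB

For uncorrelated sources the intensities add, so convert each level to linear form, sum, and take 10·log₁₀ of the total.
Σ 10^(L/10) = 10^(71/10) + 10^(80/10) + 10^(102/10) = 1.596e+10.
L_total = 10·log₁₀(1.596e+10) = 102.03 dB.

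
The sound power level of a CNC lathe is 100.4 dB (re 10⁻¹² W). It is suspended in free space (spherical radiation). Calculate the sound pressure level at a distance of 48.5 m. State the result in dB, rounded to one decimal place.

Free-field spherical radiation: L_p = L_w − 10·log₁₀(4π·r²), r = 48.5 m.
4π·r² = 2.956e+04 m², 10·log₁₀ of that is 44.707 dB.
L_p = 100.4 − 44.707 = 55.69 dB.

55.7 dB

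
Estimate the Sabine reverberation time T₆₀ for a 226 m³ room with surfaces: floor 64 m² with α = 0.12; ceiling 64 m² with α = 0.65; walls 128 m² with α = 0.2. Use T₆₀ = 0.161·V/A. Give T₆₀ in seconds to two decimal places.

Summing Sᵢαᵢ: 64·0.12 + 64·0.65 + 128·0.2 = 74.88 m².
T₆₀ = 0.161·V/A = 0.161·226/74.88 = 0.486 s.

0.49 s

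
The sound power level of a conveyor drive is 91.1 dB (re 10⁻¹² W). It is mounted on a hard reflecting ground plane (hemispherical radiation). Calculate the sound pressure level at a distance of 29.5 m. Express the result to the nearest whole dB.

The power spreads over a hemisphere of area 2π·r², so L_p = L_w − 10·log₁₀(2π·r²).
2π·r² = 5468 m², 10·log₁₀ of that is 37.378 dB.
L_p = 91.1 − 37.378 = 53.72 dB.

54 dB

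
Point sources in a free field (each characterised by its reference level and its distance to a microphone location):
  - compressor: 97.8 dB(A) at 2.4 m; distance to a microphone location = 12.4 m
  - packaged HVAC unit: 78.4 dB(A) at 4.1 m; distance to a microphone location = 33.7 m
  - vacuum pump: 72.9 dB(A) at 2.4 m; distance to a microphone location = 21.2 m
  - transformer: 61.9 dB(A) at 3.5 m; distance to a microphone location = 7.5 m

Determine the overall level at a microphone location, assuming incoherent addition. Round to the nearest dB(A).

Apply inverse-square spreading to bring every level to the receiver, then sum 10^(L/10).
compressor: 97.8 − 20·log₁₀(12.4/2.4) = 97.8 − 14.26 = 83.54 dB(A).
packaged HVAC unit: 78.4 − 20·log₁₀(33.7/4.1) = 78.4 − 18.30 = 60.10 dB(A).
vacuum pump: 72.9 − 20·log₁₀(21.2/2.4) = 72.9 − 18.92 = 53.98 dB(A).
transformer: 61.9 − 20·log₁₀(7.5/3.5) = 61.9 − 6.62 = 55.28 dB(A).
Σ 10^(L/10) = 2.273e+08 → L_total = 10·log₁₀(2.273e+08) = 83.57 dB(A).

84 dB(A)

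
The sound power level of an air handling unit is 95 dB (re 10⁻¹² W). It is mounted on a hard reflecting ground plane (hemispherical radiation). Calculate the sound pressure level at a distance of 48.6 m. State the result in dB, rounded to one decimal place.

53.3 dB

Free-field hemispherical radiation: L_p = L_w − 10·log₁₀(2π·r²), r = 48.6 m.
2π·r² = 1.484e+04 m², 10·log₁₀ of that is 41.715 dB.
L_p = 95 − 41.715 = 53.29 dB.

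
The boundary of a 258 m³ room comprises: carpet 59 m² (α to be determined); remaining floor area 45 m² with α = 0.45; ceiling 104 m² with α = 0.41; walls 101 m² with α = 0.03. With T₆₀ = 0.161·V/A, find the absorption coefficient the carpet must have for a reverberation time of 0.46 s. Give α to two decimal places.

A = 0.161·V/T₆₀ = 0.161·258/0.46 = 90.30 m² sabins.
Absorption from the other surfaces = 45·0.45 + 104·0.41 + 101·0.03 = 65.92 m², so the carpet must supply 24.38 m² over 59 m².
α = 24.38/59 = 0.413.

0.41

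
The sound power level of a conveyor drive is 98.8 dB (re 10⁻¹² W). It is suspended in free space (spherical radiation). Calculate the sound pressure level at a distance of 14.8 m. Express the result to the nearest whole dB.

Free-field spherical radiation: L_p = L_w − 10·log₁₀(4π·r²), r = 14.8 m.
4π·r² = 2753 m², 10·log₁₀ of that is 34.397 dB.
L_p = 98.8 − 34.397 = 64.40 dB.

64 dB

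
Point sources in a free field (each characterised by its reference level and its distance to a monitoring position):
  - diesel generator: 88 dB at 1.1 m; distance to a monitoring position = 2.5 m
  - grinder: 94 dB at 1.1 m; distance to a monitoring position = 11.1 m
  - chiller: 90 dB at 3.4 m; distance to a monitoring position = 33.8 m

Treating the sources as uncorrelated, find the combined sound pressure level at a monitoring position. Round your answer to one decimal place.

First find each source's level at the receiver (point-source: −20·log₁₀(r/r_ref)), then combine on an intensity basis.
diesel generator: 88 − 20·log₁₀(2.5/1.1) = 88 − 7.13 = 80.87 dB.
grinder: 94 − 20·log₁₀(11.1/1.1) = 94 − 20.08 = 73.92 dB.
chiller: 90 − 20·log₁₀(33.8/3.4) = 90 − 19.95 = 70.05 dB.
Σ 10^(L/10) = 1.569e+08 → L_total = 10·log₁₀(1.569e+08) = 81.96 dB.

82.0 dB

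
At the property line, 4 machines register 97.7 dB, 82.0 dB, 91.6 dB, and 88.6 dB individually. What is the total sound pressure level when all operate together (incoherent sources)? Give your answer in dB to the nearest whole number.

For uncorrelated sources the intensities add, so convert each level to linear form, sum, and take 10·log₁₀ of the total.
Σ 10^(L/10) = 10^(97.7/10) + 10^(82.0/10) + 10^(91.6/10) + 10^(88.6/10) = 8.217e+09.
L_total = 10·log₁₀(8.217e+09) = 99.15 dB.

99 dB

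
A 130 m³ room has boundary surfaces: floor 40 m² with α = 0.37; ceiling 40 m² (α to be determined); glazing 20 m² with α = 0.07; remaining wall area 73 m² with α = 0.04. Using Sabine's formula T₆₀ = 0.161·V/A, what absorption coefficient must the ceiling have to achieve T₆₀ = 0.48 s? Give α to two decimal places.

0.61

Required total absorption A = 0.161·130/0.48 = 43.60 m².
Absorption from the other surfaces = 40·0.37 + 20·0.07 + 73·0.04 = 19.12 m², so the ceiling must supply 24.48 m² over 40 m².
α = 24.48/40 = 0.612.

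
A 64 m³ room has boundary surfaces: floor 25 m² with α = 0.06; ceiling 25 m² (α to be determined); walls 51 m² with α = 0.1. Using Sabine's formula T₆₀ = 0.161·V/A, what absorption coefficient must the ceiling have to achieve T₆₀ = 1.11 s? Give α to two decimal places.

From T₆₀ = 0.161·V/A, the target T₆₀ = 1.11 s needs A = 0.161·64/1.11 = 9.28 m².
Absorption from the other surfaces = 25·0.06 + 51·0.1 = 6.60 m², so the ceiling must supply 2.68 m² over 25 m².
α = 2.68/25 = 0.107.

0.11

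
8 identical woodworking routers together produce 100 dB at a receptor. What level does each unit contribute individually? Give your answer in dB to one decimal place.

91.0 dB

Dividing the total intensity by 8 lowers the level by 10·log₁₀ 8 = 9.031 dB: L₁ = 100 − 9.031.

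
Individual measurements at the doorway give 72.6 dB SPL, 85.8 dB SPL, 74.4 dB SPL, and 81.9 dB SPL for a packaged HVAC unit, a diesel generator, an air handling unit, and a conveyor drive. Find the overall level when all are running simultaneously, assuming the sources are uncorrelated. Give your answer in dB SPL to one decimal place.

87.6 dB SPL

For uncorrelated sources the intensities add, so convert each level to linear form, sum, and take 10·log₁₀ of the total.
Σ 10^(L/10) = 10^(72.6/10) + 10^(85.8/10) + 10^(74.4/10) + 10^(81.9/10) = 5.808e+08.
L_total = 10·log₁₀(5.808e+08) = 87.64 dB SPL.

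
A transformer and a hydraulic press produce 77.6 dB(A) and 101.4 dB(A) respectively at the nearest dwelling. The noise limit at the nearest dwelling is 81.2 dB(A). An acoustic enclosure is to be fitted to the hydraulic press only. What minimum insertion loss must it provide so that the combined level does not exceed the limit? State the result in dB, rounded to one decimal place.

Everything except the hydraulic press sums to 10^(77.6/10) = 5.754e+07 in linear terms, 77.60 dB(A).
The limit corresponds to 10^(81.2/10) = 1.318e+08; subtracting the fixed part leaves 7.428e+07 for the hydraulic press, i.e. 78.71 dB(A).
Required insertion loss = 101.4 − 78.71 = 22.69 dB.

22.7 dB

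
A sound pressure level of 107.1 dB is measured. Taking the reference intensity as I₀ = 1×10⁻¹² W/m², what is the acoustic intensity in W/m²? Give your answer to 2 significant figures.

0.051 W/m²

I = I₀·10^(L/10) = 10⁻¹² × 10^(107.1/10) = 10^(-1.290).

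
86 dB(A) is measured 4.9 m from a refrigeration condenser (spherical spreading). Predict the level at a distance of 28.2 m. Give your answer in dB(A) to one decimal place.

Point-source attenuation: ΔL = 20·log₁₀(r₂/r₁) = 20·log₁₀(28.2/4.9) = 15.201 dB.
L₂ = 86 − 20·log₁₀(28.2/4.9) = 86 − 15.201 = 70.80 dB(A).

70.8 dB(A)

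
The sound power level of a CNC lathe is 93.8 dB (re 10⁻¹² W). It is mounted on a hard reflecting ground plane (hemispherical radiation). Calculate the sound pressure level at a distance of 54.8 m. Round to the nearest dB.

Free-field hemispherical radiation: L_p = L_w − 10·log₁₀(2π·r²), r = 54.8 m.
2π·r² = 1.887e+04 m², 10·log₁₀ of that is 42.757 dB.
L_p = 93.8 − 42.757 = 51.04 dB.

51 dB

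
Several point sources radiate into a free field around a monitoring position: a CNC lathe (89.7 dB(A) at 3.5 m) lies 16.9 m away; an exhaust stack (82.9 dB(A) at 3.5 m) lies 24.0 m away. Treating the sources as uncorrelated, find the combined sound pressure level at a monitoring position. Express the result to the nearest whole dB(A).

76 dB(A)

First find each source's level at the receiver (point-source: −20·log₁₀(r/r_ref)), then combine on an intensity basis.
CNC lathe: 89.7 − 20·log₁₀(16.9/3.5) = 89.7 − 13.68 = 76.02 dB(A).
exhaust stack: 82.9 − 20·log₁₀(24.0/3.5) = 82.9 − 16.72 = 66.18 dB(A).
Σ 10^(L/10) = 4.417e+07 → L_total = 10·log₁₀(4.417e+07) = 76.45 dB(A).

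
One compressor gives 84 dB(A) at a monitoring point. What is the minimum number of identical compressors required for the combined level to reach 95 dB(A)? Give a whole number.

13

Need L₁ + 10·log₁₀ N ≥ 95, i.e. log₁₀ N ≥ 1.10.
N ≥ 10^(11.0/10) = 12.589, so N = 13.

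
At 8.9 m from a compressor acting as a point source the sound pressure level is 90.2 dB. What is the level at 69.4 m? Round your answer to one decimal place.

72.4 dB

Spherical spreading from a point source gives a 20·log₁₀(r₂/r₁) drop.
L₂ = 90.2 − 20·log₁₀(69.4/8.9) = 90.2 − 17.839 = 72.36 dB.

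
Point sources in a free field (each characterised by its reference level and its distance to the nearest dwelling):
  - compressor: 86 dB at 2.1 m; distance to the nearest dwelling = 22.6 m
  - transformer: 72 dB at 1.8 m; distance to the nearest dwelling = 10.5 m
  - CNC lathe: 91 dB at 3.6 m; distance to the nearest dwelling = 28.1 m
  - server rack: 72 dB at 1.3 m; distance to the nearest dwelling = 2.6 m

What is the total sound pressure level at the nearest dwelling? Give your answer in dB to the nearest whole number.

75 dB

Apply inverse-square spreading to bring every level to the receiver, then sum 10^(L/10).
compressor: 86 − 20·log₁₀(22.6/2.1) = 86 − 20.64 = 65.36 dB.
transformer: 72 − 20·log₁₀(10.5/1.8) = 72 − 15.32 = 56.68 dB.
CNC lathe: 91 − 20·log₁₀(28.1/3.6) = 91 − 17.85 = 73.15 dB.
server rack: 72 − 20·log₁₀(2.6/1.3) = 72 − 6.02 = 65.98 dB.
Σ 10^(L/10) = 2.853e+07 → L_total = 10·log₁₀(2.853e+07) = 74.55 dB.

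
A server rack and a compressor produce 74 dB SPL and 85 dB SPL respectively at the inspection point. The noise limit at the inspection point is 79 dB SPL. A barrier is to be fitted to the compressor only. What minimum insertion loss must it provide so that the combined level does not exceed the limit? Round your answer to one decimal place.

The untreated sources together contribute 10^(74/10) = 2.512e+07, i.e. 74.00 dB SPL.
The limit corresponds to 10^(79/10) = 7.943e+07; subtracting the fixed part leaves 5.431e+07 for the compressor, i.e. 77.35 dB SPL.
So the compressor must be reduced from 85 to 77.35 dB SPL: IL = 7.65 dB.

7.7 dB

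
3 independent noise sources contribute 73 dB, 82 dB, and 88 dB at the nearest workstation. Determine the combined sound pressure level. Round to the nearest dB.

For uncorrelated sources the intensities add, so convert each level to linear form, sum, and take 10·log₁₀ of the total.
Σ 10^(L/10) = 10^(73/10) + 10^(82/10) + 10^(88/10) = 8.094e+08.
L_total = 10·log₁₀(8.094e+08) = 89.08 dB.

89 dB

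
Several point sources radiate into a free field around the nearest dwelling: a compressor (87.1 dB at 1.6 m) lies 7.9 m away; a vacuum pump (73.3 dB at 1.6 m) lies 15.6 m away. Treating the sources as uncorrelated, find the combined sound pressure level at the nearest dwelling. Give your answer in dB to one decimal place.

73.3 dB

Apply inverse-square spreading to bring every level to the receiver, then sum 10^(L/10).
compressor: 87.1 − 20·log₁₀(7.9/1.6) = 87.1 − 13.87 = 73.23 dB.
vacuum pump: 73.3 − 20·log₁₀(15.6/1.6) = 73.3 − 19.78 = 53.52 dB.
Σ 10^(L/10) = 2.126e+07 → L_total = 10·log₁₀(2.126e+07) = 73.28 dB.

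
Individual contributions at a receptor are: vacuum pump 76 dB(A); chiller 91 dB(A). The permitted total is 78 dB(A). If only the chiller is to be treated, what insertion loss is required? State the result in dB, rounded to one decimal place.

17.3 dB

The untreated sources together contribute 10^(76/10) = 3.981e+07, i.e. 76.00 dB(A).
To meet 78 dB(A) overall, the treated chiller may contribute at most 10^(78/10) − 3.981e+07 = 2.329e+07, i.e. 73.67 dB(A).
So the chiller must be reduced from 91 to 73.67 dB(A): IL = 17.33 dB.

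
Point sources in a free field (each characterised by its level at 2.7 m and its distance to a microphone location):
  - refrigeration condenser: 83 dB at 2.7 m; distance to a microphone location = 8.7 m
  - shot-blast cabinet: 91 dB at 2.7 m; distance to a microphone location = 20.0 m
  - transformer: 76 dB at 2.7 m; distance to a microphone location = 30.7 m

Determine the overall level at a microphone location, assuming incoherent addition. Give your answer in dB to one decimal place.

Propagate each source to the receiver with L = L_ref − 20·log₁₀(r/r_ref), then add intensities.
refrigeration condenser: 83 − 20·log₁₀(8.7/2.7) = 83 − 10.16 = 72.84 dB.
shot-blast cabinet: 91 − 20·log₁₀(20.0/2.7) = 91 − 17.39 = 73.61 dB.
transformer: 76 − 20·log₁₀(30.7/2.7) = 76 − 21.12 = 54.88 dB.
Σ 10^(L/10) = 4.247e+07 → L_total = 10·log₁₀(4.247e+07) = 76.28 dB.

76.3 dB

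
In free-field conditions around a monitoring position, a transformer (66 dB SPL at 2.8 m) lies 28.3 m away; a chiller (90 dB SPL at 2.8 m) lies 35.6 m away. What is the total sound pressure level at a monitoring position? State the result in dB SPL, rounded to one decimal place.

67.9 dB SPL

Apply inverse-square spreading to bring every level to the receiver, then sum 10^(L/10).
transformer: 66 − 20·log₁₀(28.3/2.8) = 66 − 20.09 = 45.91 dB SPL.
chiller: 90 − 20·log₁₀(35.6/2.8) = 90 − 22.09 = 67.91 dB SPL.
Σ 10^(L/10) = 6.225e+06 → L_total = 10·log₁₀(6.225e+06) = 67.94 dB SPL.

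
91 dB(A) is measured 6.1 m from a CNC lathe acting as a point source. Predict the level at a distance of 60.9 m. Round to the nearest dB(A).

71 dB(A)

Point-source attenuation: ΔL = 20·log₁₀(r₂/r₁) = 20·log₁₀(60.9/6.1) = 19.986 dB.
L₂ = 91 − 20·log₁₀(60.9/6.1) = 91 − 19.986 = 71.01 dB(A).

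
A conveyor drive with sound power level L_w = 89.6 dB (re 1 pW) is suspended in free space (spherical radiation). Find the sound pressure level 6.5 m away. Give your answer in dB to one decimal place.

62.3 dB

L_p = L_w − 10·log₁₀(4π·r²) with r = 6.5 m.
4π·r² = 530.9 m², 10·log₁₀ of that is 27.250 dB.
L_p = 89.6 − 27.250 = 62.35 dB.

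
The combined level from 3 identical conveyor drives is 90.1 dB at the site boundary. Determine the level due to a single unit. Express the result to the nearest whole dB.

For N identical incoherent sources L_total = L₁ + 10·log₁₀ N, so L₁ = 90.1 − 10·log₁₀(3) = 90.1 − 4.771.

85 dB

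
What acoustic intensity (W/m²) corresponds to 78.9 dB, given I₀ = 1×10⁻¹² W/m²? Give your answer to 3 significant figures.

L = 10·log₁₀(I/I₀) ⇒ I = I₀·10^(L/10) = 10⁻¹² × 10^7.89.

7.76e-05 W/m²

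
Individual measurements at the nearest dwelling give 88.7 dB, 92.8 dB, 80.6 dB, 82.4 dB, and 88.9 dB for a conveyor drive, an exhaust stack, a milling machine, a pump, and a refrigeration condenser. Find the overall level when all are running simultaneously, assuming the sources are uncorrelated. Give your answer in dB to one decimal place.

Incoherent sources combine by intensity addition: L_total = 10·log₁₀(Σ 10^(L_i/10)).
Σ 10^(L/10) = 10^(88.7/10) + 10^(92.8/10) + 10^(80.6/10) + 10^(82.4/10) + 10^(88.9/10) = 3.712e+09.
L_total = 10·log₁₀(3.712e+09) = 95.70 dB.

95.7 dB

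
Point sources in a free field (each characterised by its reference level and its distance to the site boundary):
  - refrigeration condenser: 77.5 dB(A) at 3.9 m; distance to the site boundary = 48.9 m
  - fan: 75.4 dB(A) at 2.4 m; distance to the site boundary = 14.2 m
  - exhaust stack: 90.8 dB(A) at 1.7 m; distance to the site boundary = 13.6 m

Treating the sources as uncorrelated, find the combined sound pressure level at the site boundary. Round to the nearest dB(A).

73 dB(A)

First find each source's level at the receiver (point-source: −20·log₁₀(r/r_ref)), then combine on an intensity basis.
refrigeration condenser: 77.5 − 20·log₁₀(48.9/3.9) = 77.5 − 21.96 = 55.54 dB(A).
fan: 75.4 − 20·log₁₀(14.2/2.4) = 75.4 − 15.44 = 59.96 dB(A).
exhaust stack: 90.8 − 20·log₁₀(13.6/1.7) = 90.8 − 18.06 = 72.74 dB(A).
Σ 10^(L/10) = 2.013e+07 → L_total = 10·log₁₀(2.013e+07) = 73.04 dB(A).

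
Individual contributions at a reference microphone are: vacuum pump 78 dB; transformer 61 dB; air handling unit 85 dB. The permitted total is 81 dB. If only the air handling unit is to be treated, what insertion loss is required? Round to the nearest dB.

The untreated sources together contribute 10^(78/10) + 10^(61/10) = 6.435e+07, i.e. 78.09 dB.
To meet 81 dB overall, the treated air handling unit may contribute at most 10^(81/10) − 6.435e+07 = 6.154e+07, i.e. 77.89 dB.
Required insertion loss = 85 − 77.89 = 7.11 dB.

7 dB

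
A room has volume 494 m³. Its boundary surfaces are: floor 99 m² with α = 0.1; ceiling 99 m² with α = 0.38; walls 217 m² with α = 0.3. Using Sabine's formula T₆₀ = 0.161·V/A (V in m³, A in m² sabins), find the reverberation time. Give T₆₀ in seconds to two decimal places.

A = Σ Sᵢαᵢ = 99·0.1 + 99·0.38 + 217·0.3 = 112.62 m².
T₆₀ = 0.161 × 494 / 112.62 = 0.706 s.

0.71 s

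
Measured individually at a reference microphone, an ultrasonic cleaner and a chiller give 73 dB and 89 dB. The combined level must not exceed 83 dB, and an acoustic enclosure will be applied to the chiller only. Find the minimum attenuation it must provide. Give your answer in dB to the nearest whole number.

6 dB

Fixed contribution from the other source: Σ 10^(L/10) = 10^(73/10) = 1.995e+07 (73.00 dB).
To meet 83 dB overall, the treated chiller may contribute at most 10^(83/10) − 1.995e+07 = 1.796e+08, i.e. 82.54 dB.
Required insertion loss = 89 − 82.54 = 6.46 dB.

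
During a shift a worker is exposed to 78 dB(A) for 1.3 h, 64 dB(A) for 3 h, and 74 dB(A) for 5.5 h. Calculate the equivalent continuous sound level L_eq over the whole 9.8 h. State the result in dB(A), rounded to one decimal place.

The energy average is taken in the linear domain: L_eq = 10·log₁₀[(Σ tᵢ·10^(Lᵢ/10))/T], T = 9.8 h.
Σ tᵢ·10^(Lᵢ/10) = 1.3·10^(78/10) + 3·10^(64/10) + 5.5·10^(74/10) = 2.277e+08.
L_eq = 10·log₁₀(2.277e+08/9.8) = 73.66 dB(A).

73.7 dB(A)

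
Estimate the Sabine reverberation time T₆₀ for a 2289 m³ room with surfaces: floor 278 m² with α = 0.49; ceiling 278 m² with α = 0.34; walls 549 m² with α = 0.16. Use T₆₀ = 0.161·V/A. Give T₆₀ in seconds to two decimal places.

Summing Sᵢαᵢ: 278·0.49 + 278·0.34 + 549·0.16 = 318.58 m².
T₆₀ = 0.161 × 2289 / 318.58 = 1.157 s.

1.16 s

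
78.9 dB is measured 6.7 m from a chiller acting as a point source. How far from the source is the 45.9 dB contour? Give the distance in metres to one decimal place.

299.3 m

For a point source L₁ − L₂ = 20·log₁₀(r₂/r₁), so r₂ = r₁·10^((L₁−L₂)/20).
r₂ = 6.7·10^((78.9−45.9)/20) = 6.7·10^(33.0/20) = 299.28 m.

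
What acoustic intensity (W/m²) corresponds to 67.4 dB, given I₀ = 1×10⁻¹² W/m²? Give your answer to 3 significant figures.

5.50e-06 W/m²

L = 10·log₁₀(I/I₀) ⇒ I = I₀·10^(L/10) = 10⁻¹² × 10^6.74.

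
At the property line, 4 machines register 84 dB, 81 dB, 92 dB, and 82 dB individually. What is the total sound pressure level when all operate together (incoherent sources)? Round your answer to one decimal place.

93.3 dB

For uncorrelated sources the intensities add, so convert each level to linear form, sum, and take 10·log₁₀ of the total.
Σ 10^(L/10) = 10^(84/10) + 10^(81/10) + 10^(92/10) + 10^(82/10) = 2.120e+09.
L_total = 10·log₁₀(2.120e+09) = 93.26 dB.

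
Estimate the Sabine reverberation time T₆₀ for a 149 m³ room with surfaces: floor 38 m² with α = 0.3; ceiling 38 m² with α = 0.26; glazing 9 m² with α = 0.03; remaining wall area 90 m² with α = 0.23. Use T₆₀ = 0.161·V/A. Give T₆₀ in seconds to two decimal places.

Total absorption A = 38·0.3 + 38·0.26 + 9·0.03 + 90·0.23 = 42.25 m² sabins.
T₆₀ = 0.161·V/A = 0.161·149/42.25 = 0.568 s.

0.57 s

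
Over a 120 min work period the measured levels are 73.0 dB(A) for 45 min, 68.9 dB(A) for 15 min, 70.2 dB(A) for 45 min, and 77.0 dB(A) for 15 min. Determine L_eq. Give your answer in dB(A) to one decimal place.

72.7 dB(A)

Weight each interval's intensity by its duration and average over T = 120 min:
Σ tᵢ·10^(Lᵢ/10) = 45·10^(73.0/10) + 15·10^(68.9/10) + 45·10^(70.2/10) + 15·10^(77.0/10) = 2.237e+09.
L_eq = 10·log₁₀(2.237e+09/120) = 72.71 dB(A).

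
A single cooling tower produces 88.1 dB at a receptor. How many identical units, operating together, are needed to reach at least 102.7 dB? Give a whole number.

29

N identical sources give L₁ + 10·log₁₀ N, so require 10·log₁₀ N ≥ 102.7 − 88.1 = 14.6 dB.
N ≥ 10^(14.6/10) = 28.840, so N = 29.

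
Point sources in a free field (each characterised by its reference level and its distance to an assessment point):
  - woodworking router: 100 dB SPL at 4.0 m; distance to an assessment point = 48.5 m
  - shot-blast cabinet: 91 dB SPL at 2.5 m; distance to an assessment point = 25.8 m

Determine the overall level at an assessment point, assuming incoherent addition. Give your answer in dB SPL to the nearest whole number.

First find each source's level at the receiver (point-source: −20·log₁₀(r/r_ref)), then combine on an intensity basis.
woodworking router: 100 − 20·log₁₀(48.5/4.0) = 100 − 21.67 = 78.33 dB SPL.
shot-blast cabinet: 91 − 20·log₁₀(25.8/2.5) = 91 − 20.27 = 70.73 dB SPL.
Σ 10^(L/10) = 7.984e+07 → L_total = 10·log₁₀(7.984e+07) = 79.02 dB SPL.

79 dB SPL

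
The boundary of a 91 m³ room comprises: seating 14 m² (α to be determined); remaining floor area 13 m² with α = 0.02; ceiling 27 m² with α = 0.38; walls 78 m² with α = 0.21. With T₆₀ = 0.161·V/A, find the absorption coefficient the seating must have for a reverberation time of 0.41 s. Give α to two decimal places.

0.63

From T₆₀ = 0.161·V/A, the target T₆₀ = 0.41 s needs A = 0.161·91/0.41 = 35.73 m².
Absorption from the other surfaces = 13·0.02 + 27·0.38 + 78·0.21 = 26.90 m², so the seating must supply 8.83 m² over 14 m².
α = 8.83/14 = 0.631.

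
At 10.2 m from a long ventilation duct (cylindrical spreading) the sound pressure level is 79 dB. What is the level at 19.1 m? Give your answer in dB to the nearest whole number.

76 dB

For a line source, L₂ = L₁ − 10·log₁₀(r₂/r₁).
L₂ = 79 − 10·log₁₀(19.1/10.2) = 79 − 2.724 = 76.28 dB.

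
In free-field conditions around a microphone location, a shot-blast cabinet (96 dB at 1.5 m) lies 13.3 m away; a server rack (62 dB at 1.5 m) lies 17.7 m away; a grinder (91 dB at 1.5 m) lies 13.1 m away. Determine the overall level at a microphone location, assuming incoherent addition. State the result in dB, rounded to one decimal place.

78.3 dB

Propagate each source to the receiver with L = L_ref − 20·log₁₀(r/r_ref), then add intensities.
shot-blast cabinet: 96 − 20·log₁₀(13.3/1.5) = 96 − 18.96 = 77.04 dB.
server rack: 62 − 20·log₁₀(17.7/1.5) = 62 − 21.44 = 40.56 dB.
grinder: 91 − 20·log₁₀(13.1/1.5) = 91 − 18.82 = 72.18 dB.
Σ 10^(L/10) = 6.716e+07 → L_total = 10·log₁₀(6.716e+07) = 78.27 dB.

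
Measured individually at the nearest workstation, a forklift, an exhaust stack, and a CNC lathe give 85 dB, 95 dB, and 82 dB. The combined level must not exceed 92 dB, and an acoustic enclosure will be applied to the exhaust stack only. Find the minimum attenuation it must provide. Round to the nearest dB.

5 dB

The untreated sources together contribute 10^(85/10) + 10^(82/10) = 4.747e+08, i.e. 86.76 dB.
To meet 92 dB overall, the treated exhaust stack may contribute at most 10^(92/10) − 4.747e+08 = 1.110e+09, i.e. 90.45 dB.
So the exhaust stack must be reduced from 95 to 90.45 dB: IL = 4.55 dB.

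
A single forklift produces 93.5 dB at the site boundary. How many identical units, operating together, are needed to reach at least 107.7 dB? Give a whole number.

The shortfall is 107.7 − 93.5 = 14.2 dB, and N units add 10·log₁₀ N, so need 10·log₁₀ N ≥ 14.2.
N ≥ 10^(14.2/10) = 26.303, so N = 27.

27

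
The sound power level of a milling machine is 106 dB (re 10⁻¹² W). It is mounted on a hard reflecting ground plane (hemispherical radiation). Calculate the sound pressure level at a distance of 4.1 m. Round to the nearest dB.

86 dB

The power spreads over a hemisphere of area 2π·r², so L_p = L_w − 10·log₁₀(2π·r²).
2π·r² = 105.6 m², 10·log₁₀ of that is 20.237 dB.
L_p = 106 − 20.237 = 85.76 dB.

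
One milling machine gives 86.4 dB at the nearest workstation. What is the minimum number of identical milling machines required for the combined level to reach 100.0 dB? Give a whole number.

The shortfall is 100.0 − 86.4 = 13.6 dB, and N units add 10·log₁₀ N, so need 10·log₁₀ N ≥ 13.6.
N ≥ 10^(13.6/10) = 22.909, so N = 23.

23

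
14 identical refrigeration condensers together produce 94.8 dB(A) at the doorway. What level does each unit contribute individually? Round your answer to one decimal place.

83.3 dB(A)

Dividing the total intensity by 14 lowers the level by 10·log₁₀ 14 = 11.461 dB: L₁ = 94.8 − 11.461.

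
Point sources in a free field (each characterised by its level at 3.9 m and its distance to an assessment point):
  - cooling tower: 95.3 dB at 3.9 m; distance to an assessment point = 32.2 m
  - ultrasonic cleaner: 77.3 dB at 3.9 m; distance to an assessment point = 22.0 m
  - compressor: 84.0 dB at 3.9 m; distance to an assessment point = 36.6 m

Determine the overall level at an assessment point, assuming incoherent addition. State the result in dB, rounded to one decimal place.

Propagate each source to the receiver with L = L_ref − 20·log₁₀(r/r_ref), then add intensities.
cooling tower: 95.3 − 20·log₁₀(32.2/3.9) = 95.3 − 18.34 = 76.96 dB.
ultrasonic cleaner: 77.3 − 20·log₁₀(22.0/3.9) = 77.3 − 15.03 = 62.27 dB.
compressor: 84.0 − 20·log₁₀(36.6/3.9) = 84.0 − 19.45 = 64.55 dB.
Σ 10^(L/10) = 5.425e+07 → L_total = 10·log₁₀(5.425e+07) = 77.34 dB.

77.3 dB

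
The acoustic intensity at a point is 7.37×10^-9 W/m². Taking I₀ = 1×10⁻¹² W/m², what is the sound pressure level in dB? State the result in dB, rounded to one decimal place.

38.7 dB

L = 10·log₁₀(I/I₀) = 10·log₁₀(7.37×10^-9/10⁻¹²) = 10·log₁₀(7.37×10^3).
L = 10·(0.8675 + 3) = 38.67 dB.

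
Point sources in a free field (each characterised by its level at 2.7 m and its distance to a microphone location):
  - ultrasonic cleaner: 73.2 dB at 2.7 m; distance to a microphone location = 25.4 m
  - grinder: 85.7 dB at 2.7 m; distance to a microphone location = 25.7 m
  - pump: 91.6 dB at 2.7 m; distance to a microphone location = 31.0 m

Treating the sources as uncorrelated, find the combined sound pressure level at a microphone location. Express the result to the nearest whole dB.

72 dB

Propagate each source to the receiver with L = L_ref − 20·log₁₀(r/r_ref), then add intensities.
ultrasonic cleaner: 73.2 − 20·log₁₀(25.4/2.7) = 73.2 − 19.47 = 53.73 dB.
grinder: 85.7 − 20·log₁₀(25.7/2.7) = 85.7 − 19.57 = 66.13 dB.
pump: 91.6 − 20·log₁₀(31.0/2.7) = 91.6 − 21.20 = 70.40 dB.
Σ 10^(L/10) = 1.530e+07 → L_total = 10·log₁₀(1.530e+07) = 71.85 dB.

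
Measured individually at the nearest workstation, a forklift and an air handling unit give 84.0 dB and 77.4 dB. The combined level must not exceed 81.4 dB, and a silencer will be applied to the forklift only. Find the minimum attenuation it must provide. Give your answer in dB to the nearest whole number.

5 dB

Fixed contribution from the other source: Σ 10^(L/10) = 10^(77.4/10) = 5.495e+07 (77.40 dB).
To meet 81.4 dB overall, the treated forklift may contribute at most 10^(81.4/10) − 5.495e+07 = 8.308e+07, i.e. 79.20 dB.
So the forklift must be reduced from 84.0 to 79.20 dB: IL = 4.80 dB.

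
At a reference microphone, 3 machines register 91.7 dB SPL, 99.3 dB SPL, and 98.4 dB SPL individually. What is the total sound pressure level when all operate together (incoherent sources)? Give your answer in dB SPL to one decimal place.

Incoherent sources combine by intensity addition: L_total = 10·log₁₀(Σ 10^(L_i/10)).
Σ 10^(L/10) = 10^(91.7/10) + 10^(99.3/10) + 10^(98.4/10) = 1.691e+10.
L_total = 10·log₁₀(1.691e+10) = 102.28 dB SPL.

102.3 dB SPL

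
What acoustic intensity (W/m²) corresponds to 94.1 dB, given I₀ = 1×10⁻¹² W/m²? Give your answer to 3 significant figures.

0.00257 W/m²

I = I₀·10^(L/10) = 10⁻¹² × 10^(94.1/10) = 10^(-2.590).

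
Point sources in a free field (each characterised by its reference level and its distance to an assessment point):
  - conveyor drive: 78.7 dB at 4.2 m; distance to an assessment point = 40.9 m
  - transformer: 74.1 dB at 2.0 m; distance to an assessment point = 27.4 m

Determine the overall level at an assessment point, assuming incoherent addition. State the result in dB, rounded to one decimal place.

Apply inverse-square spreading to bring every level to the receiver, then sum 10^(L/10).
conveyor drive: 78.7 − 20·log₁₀(40.9/4.2) = 78.7 − 19.77 = 58.93 dB.
transformer: 74.1 − 20·log₁₀(27.4/2.0) = 74.1 − 22.73 = 51.37 dB.
Σ 10^(L/10) = 9.187e+05 → L_total = 10·log₁₀(9.187e+05) = 59.63 dB.

59.6 dB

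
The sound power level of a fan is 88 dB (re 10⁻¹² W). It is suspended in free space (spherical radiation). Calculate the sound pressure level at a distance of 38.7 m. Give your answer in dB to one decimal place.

The power spreads over a sphere of area 4π·r², so L_p = L_w − 10·log₁₀(4π·r²).
4π·r² = 1.882e+04 m², 10·log₁₀ of that is 42.746 dB.
L_p = 88 − 42.746 = 45.25 dB.

45.3 dB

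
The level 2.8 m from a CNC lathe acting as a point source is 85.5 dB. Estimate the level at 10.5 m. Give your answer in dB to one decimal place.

74.0 dB

Spherical spreading from a point source gives a 20·log₁₀(r₂/r₁) drop.
L₂ = 85.5 − 20·log₁₀(10.5/2.8) = 85.5 − 11.481 = 74.02 dB.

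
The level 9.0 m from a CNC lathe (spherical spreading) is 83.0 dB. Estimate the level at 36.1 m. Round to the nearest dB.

71 dB

For a point source, L₂ = L₁ − 20·log₁₀(r₂/r₁).
L₂ = 83.0 − 20·log₁₀(36.1/9.0) = 83.0 − 12.065 = 70.93 dB.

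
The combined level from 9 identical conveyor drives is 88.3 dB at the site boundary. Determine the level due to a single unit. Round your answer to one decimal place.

78.8 dB

9 equal contributions raise the level by 10·log₁₀ 9 = 9.542 dB, so each unit alone gives 88.3 − 9.542.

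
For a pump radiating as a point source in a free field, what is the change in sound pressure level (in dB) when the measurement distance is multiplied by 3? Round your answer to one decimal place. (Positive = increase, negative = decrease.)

-9.5 dB

A point source loses 6 dB per doubling of distance; generally ΔL = −20·log₁₀(r₂/r₁).
ΔL = −20·log₁₀(3) = -9.54 dB.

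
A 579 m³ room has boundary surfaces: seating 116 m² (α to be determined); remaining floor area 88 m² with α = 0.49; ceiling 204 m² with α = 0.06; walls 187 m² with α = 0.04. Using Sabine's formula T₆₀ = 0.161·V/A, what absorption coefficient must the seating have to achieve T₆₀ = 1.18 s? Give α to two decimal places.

0.14

A = 0.161·V/T₆₀ = 0.161·579/1.18 = 79.00 m² sabins.
Absorption from the other surfaces = 88·0.49 + 204·0.06 + 187·0.04 = 62.84 m², so the seating must supply 16.16 m² over 116 m².
α = 16.16/116 = 0.139.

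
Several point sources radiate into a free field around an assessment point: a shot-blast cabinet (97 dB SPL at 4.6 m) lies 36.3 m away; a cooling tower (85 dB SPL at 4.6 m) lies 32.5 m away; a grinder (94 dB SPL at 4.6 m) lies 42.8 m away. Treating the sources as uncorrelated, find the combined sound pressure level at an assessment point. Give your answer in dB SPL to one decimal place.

Apply inverse-square spreading to bring every level to the receiver, then sum 10^(L/10).
shot-blast cabinet: 97 − 20·log₁₀(36.3/4.6) = 97 − 17.94 = 79.06 dB SPL.
cooling tower: 85 − 20·log₁₀(32.5/4.6) = 85 − 16.98 = 68.02 dB SPL.
grinder: 94 − 20·log₁₀(42.8/4.6) = 94 − 19.37 = 74.63 dB SPL.
Σ 10^(L/10) = 1.158e+08 → L_total = 10·log₁₀(1.158e+08) = 80.64 dB SPL.

80.6 dB SPL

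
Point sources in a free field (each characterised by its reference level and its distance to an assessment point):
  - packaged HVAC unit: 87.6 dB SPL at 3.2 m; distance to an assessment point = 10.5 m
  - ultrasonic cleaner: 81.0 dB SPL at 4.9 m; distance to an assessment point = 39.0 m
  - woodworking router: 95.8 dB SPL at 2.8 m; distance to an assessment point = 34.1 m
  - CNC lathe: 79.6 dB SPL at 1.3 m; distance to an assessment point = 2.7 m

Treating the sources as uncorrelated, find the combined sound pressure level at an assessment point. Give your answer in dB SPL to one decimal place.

Apply inverse-square spreading to bring every level to the receiver, then sum 10^(L/10).
packaged HVAC unit: 87.6 − 20·log₁₀(10.5/3.2) = 87.6 − 10.32 = 77.28 dB SPL.
ultrasonic cleaner: 81.0 − 20·log₁₀(39.0/4.9) = 81.0 − 18.02 = 62.98 dB SPL.
woodworking router: 95.8 − 20·log₁₀(34.1/2.8) = 95.8 − 21.71 = 74.09 dB SPL.
CNC lathe: 79.6 − 20·log₁₀(2.7/1.3) = 79.6 − 6.35 = 73.25 dB SPL.
Σ 10^(L/10) = 1.022e+08 → L_total = 10·log₁₀(1.022e+08) = 80.09 dB SPL.

80.1 dB SPL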